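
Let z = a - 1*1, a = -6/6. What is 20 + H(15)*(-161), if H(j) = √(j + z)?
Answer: 20 - 161*√13 ≈ -560.49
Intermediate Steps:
a = -1 (a = -6*⅙ = -1)
z = -2 (z = -1 - 1*1 = -1 - 1 = -2)
H(j) = √(-2 + j) (H(j) = √(j - 2) = √(-2 + j))
20 + H(15)*(-161) = 20 + √(-2 + 15)*(-161) = 20 + √13*(-161) = 20 - 161*√13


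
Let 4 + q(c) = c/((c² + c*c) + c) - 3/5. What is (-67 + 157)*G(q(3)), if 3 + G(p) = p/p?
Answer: -180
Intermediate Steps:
q(c) = -23/5 + c/(c + 2*c²) (q(c) = -4 + (c/((c² + c*c) + c) - 3/5) = -4 + (c/((c² + c²) + c) - 3*⅕) = -4 + (c/(2*c² + c) - ⅗) = -4 + (c/(c + 2*c²) - ⅗) = -4 + (-⅗ + c/(c + 2*c²)) = -23/5 + c/(c + 2*c²))
G(p) = -2 (G(p) = -3 + p/p = -3 + 1 = -2)
(-67 + 157)*G(q(3)) = (-67 + 157)*(-2) = 90*(-2) = -180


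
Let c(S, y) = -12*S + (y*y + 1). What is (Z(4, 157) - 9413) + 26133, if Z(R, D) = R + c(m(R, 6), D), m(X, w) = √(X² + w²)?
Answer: 41374 - 24*√13 ≈ 41287.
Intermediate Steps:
c(S, y) = 1 + y² - 12*S (c(S, y) = -12*S + (y² + 1) = -12*S + (1 + y²) = 1 + y² - 12*S)
Z(R, D) = 1 + R + D² - 12*√(36 + R²) (Z(R, D) = R + (1 + D² - 12*√(R² + 6²)) = R + (1 + D² - 12*√(R² + 36)) = R + (1 + D² - 12*√(36 + R²)) = 1 + R + D² - 12*√(36 + R²))
(Z(4, 157) - 9413) + 26133 = ((1 + 4 + 157² - 12*√(36 + 4²)) - 9413) + 26133 = ((1 + 4 + 24649 - 12*√(36 + 16)) - 9413) + 26133 = ((1 + 4 + 24649 - 24*√13) - 9413) + 26133 = ((24654 - 24*√13) - 9413) + 26133 = (15241 - 24*√13) + 26133 = 41374 - 24*√13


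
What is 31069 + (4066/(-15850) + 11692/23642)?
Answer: 2910610490782/93681425 ≈ 31069.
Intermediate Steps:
31069 + (4066/(-15850) + 11692/23642) = 31069 + (4066*(-1/15850) + 11692*(1/23642)) = 31069 + (-2033/7925 + 5846/11821) = 31069 + 22297457/93681425 = 2910610490782/93681425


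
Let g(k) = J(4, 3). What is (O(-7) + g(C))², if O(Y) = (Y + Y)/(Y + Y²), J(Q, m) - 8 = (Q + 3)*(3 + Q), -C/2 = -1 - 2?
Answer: 28900/9 ≈ 3211.1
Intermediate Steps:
C = 6 (C = -2*(-1 - 2) = -2*(-3) = 6)
J(Q, m) = 8 + (3 + Q)² (J(Q, m) = 8 + (Q + 3)*(3 + Q) = 8 + (3 + Q)*(3 + Q) = 8 + (3 + Q)²)
g(k) = 57 (g(k) = 8 + (3 + 4)² = 8 + 7² = 8 + 49 = 57)
O(Y) = 2*Y/(Y + Y²) (O(Y) = (2*Y)/(Y + Y²) = 2*Y/(Y + Y²))
(O(-7) + g(C))² = (2/(1 - 7) + 57)² = (2/(-6) + 57)² = (2*(-⅙) + 57)² = (-⅓ + 57)² = (170/3)² = 28900/9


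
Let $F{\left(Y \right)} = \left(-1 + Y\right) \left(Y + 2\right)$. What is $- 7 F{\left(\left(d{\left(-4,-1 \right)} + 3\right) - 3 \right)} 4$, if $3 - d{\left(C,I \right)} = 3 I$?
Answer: $-1120$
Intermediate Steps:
$d{\left(C,I \right)} = 3 - 3 I$
$F{\left(Y \right)} = \left(-1 + Y\right) \left(2 + Y\right)$
$- 7 F{\left(\left(d{\left(-4,-1 \right)} + 3\right) - 3 \right)} 4 = - 7 \left(-2 + \left(\left(\left(3 - -3\right) + 3\right) - 3\right) + \left(\left(\left(3 - -3\right) + 3\right) - 3\right)^{2}\right) 4 = - 7 \left(-2 + \left(\left(\left(3 + 3\right) + 3\right) - 3\right) + \left(\left(\left(3 + 3\right) + 3\right) - 3\right)^{2}\right) 4 = - 7 \left(-2 + \left(\left(6 + 3\right) - 3\right) + \left(\left(6 + 3\right) - 3\right)^{2}\right) 4 = - 7 \left(-2 + \left(9 - 3\right) + \left(9 - 3\right)^{2}\right) 4 = - 7 \left(-2 + 6 + 6^{2}\right) 4 = - 7 \left(-2 + 6 + 36\right) 4 = \left(-7\right) 40 \cdot 4 = \left(-280\right) 4 = -1120$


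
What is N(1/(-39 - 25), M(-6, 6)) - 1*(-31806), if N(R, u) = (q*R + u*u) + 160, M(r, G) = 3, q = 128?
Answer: 31973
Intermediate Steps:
N(R, u) = 160 + u² + 128*R (N(R, u) = (128*R + u*u) + 160 = (128*R + u²) + 160 = (u² + 128*R) + 160 = 160 + u² + 128*R)
N(1/(-39 - 25), M(-6, 6)) - 1*(-31806) = (160 + 3² + 128/(-39 - 25)) - 1*(-31806) = (160 + 9 + 128/(-64)) + 31806 = (160 + 9 + 128*(-1/64)) + 31806 = (160 + 9 - 2) + 31806 = 167 + 31806 = 31973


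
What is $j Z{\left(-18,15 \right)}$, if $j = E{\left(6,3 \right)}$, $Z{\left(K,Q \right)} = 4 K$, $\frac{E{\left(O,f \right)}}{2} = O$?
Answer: $-864$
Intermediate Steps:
$E{\left(O,f \right)} = 2 O$
$j = 12$ ($j = 2 \cdot 6 = 12$)
$j Z{\left(-18,15 \right)} = 12 \cdot 4 \left(-18\right) = 12 \left(-72\right) = -864$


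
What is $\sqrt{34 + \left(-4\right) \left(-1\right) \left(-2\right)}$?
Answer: $\sqrt{26} \approx 5.099$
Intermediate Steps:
$\sqrt{34 + \left(-4\right) \left(-1\right) \left(-2\right)} = \sqrt{34 + 4 \left(-2\right)} = \sqrt{34 - 8} = \sqrt{26}$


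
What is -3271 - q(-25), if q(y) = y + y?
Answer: -3221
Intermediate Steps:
q(y) = 2*y
-3271 - q(-25) = -3271 - 2*(-25) = -3271 - 1*(-50) = -3271 + 50 = -3221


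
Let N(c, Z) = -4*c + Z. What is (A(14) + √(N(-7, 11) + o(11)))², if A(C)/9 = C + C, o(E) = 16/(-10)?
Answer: (1260 + √935)²/25 ≈ 66624.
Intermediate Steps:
o(E) = -8/5 (o(E) = 16*(-⅒) = -8/5)
A(C) = 18*C (A(C) = 9*(C + C) = 9*(2*C) = 18*C)
N(c, Z) = Z - 4*c
(A(14) + √(N(-7, 11) + o(11)))² = (18*14 + √((11 - 4*(-7)) - 8/5))² = (252 + √((11 + 28) - 8/5))² = (252 + √(39 - 8/5))² = (252 + √(187/5))² = (252 + √935/5)²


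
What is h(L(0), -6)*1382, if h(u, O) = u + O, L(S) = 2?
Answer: -5528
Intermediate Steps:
h(u, O) = O + u
h(L(0), -6)*1382 = (-6 + 2)*1382 = -4*1382 = -5528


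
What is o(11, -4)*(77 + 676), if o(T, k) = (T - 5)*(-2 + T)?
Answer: 40662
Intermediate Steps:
o(T, k) = (-5 + T)*(-2 + T)
o(11, -4)*(77 + 676) = (10 + 11² - 7*11)*(77 + 676) = (10 + 121 - 77)*753 = 54*753 = 40662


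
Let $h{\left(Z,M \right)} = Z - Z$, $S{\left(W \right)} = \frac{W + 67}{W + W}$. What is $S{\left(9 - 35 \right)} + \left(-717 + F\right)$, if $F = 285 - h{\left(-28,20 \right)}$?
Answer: $- \frac{22505}{52} \approx -432.79$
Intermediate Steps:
$S{\left(W \right)} = \frac{67 + W}{2 W}$
$h{\left(Z,M \right)} = 0$
$F = 285$ ($F = 285 - 0 = 285 + 0 = 285$)
$S{\left(9 - 35 \right)} + \left(-717 + F\right) = \frac{67 + \left(9 - 35\right)}{2 \left(9 - 35\right)} + \left(-717 + 285\right) = \frac{67 - 26}{2 \left(-26\right)} - 432 = \frac{1}{2} \left(- \frac{1}{26}\right) 41 - 432 = - \frac{41}{52} - 432 = - \frac{22505}{52}$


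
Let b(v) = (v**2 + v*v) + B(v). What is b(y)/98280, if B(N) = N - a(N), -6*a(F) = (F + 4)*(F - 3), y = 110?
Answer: 2927/10920 ≈ 0.26804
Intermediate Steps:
a(F) = -(-3 + F)*(4 + F)/6 (a(F) = -(F + 4)*(F - 3)/6 = -(4 + F)*(-3 + F)/6 = -(-3 + F)*(4 + F)/6)
B(N) = -2 + N**2/6 + 7*N/6 (B(N) = N - (2 - N/6 - N**2/6) = N + (-2 + N/6 + N**2/6) = -2 + N**2/6 + 7*N/6)
b(v) = -2 + 7*v/6 + 13*v**2/6 (b(v) = (v**2 + v*v) + (-2 + v**2/6 + 7*v/6) = (v**2 + v**2) + (-2 + v**2/6 + 7*v/6) = 2*v**2 + (-2 + v**2/6 + 7*v/6) = -2 + 7*v/6 + 13*v**2/6)
b(y)/98280 = (-2 + (7/6)*110 + (13/6)*110**2)/98280 = (-2 + 385/3 + (13/6)*12100)*(1/98280) = (-2 + 385/3 + 78650/3)*(1/98280) = 26343*(1/98280) = 2927/10920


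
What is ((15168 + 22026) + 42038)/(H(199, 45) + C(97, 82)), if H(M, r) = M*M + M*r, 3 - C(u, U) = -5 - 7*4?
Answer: 4952/3037 ≈ 1.6306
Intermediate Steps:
C(u, U) = 36 (C(u, U) = 3 - (-5 - 7*4) = 3 - (-5 - 28) = 3 - 1*(-33) = 3 + 33 = 36)
H(M, r) = M**2 + M*r
((15168 + 22026) + 42038)/(H(199, 45) + C(97, 82)) = ((15168 + 22026) + 42038)/(199*(199 + 45) + 36) = (37194 + 42038)/(199*244 + 36) = 79232/(48556 + 36) = 79232/48592 = 79232*(1/48592) = 4952/3037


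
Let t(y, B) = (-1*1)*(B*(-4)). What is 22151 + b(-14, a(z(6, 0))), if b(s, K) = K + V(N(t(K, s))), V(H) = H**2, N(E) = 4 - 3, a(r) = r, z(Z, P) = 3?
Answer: 22155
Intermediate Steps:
t(y, B) = 4*B (t(y, B) = -(-4)*B = 4*B)
N(E) = 1
b(s, K) = 1 + K (b(s, K) = K + 1**2 = K + 1 = 1 + K)
22151 + b(-14, a(z(6, 0))) = 22151 + (1 + 3) = 22151 + 4 = 22155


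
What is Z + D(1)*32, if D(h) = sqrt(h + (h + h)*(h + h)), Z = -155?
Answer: -155 + 32*sqrt(5) ≈ -83.446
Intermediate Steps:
D(h) = sqrt(h + 4*h**2) (D(h) = sqrt(h + (2*h)*(2*h)) = sqrt(h + 4*h**2))
Z + D(1)*32 = -155 + sqrt(1*(1 + 4*1))*32 = -155 + sqrt(1*(1 + 4))*32 = -155 + sqrt(1*5)*32 = -155 + sqrt(5)*32 = -155 + 32*sqrt(5)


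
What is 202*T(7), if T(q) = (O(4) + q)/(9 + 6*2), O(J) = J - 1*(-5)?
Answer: 3232/21 ≈ 153.90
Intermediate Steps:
O(J) = 5 + J (O(J) = J + 5 = 5 + J)
T(q) = 3/7 + q/21 (T(q) = ((5 + 4) + q)/(9 + 6*2) = (9 + q)/(9 + 12) = (9 + q)/21 = (9 + q)*(1/21) = 3/7 + q/21)
202*T(7) = 202*(3/7 + (1/21)*7) = 202*(3/7 + 1/3) = 202*(16/21) = 3232/21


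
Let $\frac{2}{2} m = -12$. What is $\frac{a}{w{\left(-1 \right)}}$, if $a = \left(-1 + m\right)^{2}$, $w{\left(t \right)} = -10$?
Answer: $- \frac{169}{10} \approx -16.9$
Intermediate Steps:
$m = -12$
$a = 169$ ($a = \left(-1 - 12\right)^{2} = \left(-13\right)^{2} = 169$)
$\frac{a}{w{\left(-1 \right)}} = \frac{169}{-10} = 169 \left(- \frac{1}{10}\right) = - \frac{169}{10}$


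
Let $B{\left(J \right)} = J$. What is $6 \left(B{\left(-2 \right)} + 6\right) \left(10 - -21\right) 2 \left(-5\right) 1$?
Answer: $-7440$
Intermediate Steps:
$6 \left(B{\left(-2 \right)} + 6\right) \left(10 - -21\right) 2 \left(-5\right) 1 = 6 \left(-2 + 6\right) \left(10 - -21\right) 2 \left(-5\right) 1 = 6 \cdot 4 \left(10 + 21\right) \left(\left(-10\right) 1\right) = 24 \cdot 31 \left(-10\right) = 744 \left(-10\right) = -7440$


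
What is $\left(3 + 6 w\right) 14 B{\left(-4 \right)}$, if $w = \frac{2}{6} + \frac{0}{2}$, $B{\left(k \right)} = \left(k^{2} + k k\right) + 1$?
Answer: $2310$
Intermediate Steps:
$B{\left(k \right)} = 1 + 2 k^{2}$ ($B{\left(k \right)} = \left(k^{2} + k^{2}\right) + 1 = 2 k^{2} + 1 = 1 + 2 k^{2}$)
$w = \frac{1}{3}$ ($w = 2 \cdot \frac{1}{6} + 0 \cdot \frac{1}{2} = \frac{1}{3} + 0 = \frac{1}{3} \approx 0.33333$)
$\left(3 + 6 w\right) 14 B{\left(-4 \right)} = \left(3 + 6 \cdot \frac{1}{3}\right) 14 \left(1 + 2 \left(-4\right)^{2}\right) = \left(3 + 2\right) 14 \left(1 + 2 \cdot 16\right) = 5 \cdot 14 \left(1 + 32\right) = 70 \cdot 33 = 2310$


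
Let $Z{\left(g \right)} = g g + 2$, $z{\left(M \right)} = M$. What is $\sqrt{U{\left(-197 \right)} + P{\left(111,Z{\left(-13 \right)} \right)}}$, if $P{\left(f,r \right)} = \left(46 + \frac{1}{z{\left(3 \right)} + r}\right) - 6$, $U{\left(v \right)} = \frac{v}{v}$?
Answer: $\frac{\sqrt{1241490}}{174} \approx 6.4036$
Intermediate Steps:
$Z{\left(g \right)} = 2 + g^{2}$ ($Z{\left(g \right)} = g^{2} + 2 = 2 + g^{2}$)
$U{\left(v \right)} = 1$
$P{\left(f,r \right)} = 40 + \frac{1}{3 + r}$ ($P{\left(f,r \right)} = \left(46 + \frac{1}{3 + r}\right) - 6 = 40 + \frac{1}{3 + r}$)
$\sqrt{U{\left(-197 \right)} + P{\left(111,Z{\left(-13 \right)} \right)}} = \sqrt{1 + \frac{121 + 40 \left(2 + \left(-13\right)^{2}\right)}{3 + \left(2 + \left(-13\right)^{2}\right)}} = \sqrt{1 + \frac{121 + 40 \left(2 + 169\right)}{3 + \left(2 + 169\right)}} = \sqrt{1 + \frac{121 + 40 \cdot 171}{3 + 171}} = \sqrt{1 + \frac{121 + 6840}{174}} = \sqrt{1 + \frac{1}{174} \cdot 6961} = \sqrt{1 + \frac{6961}{174}} = \sqrt{\frac{7135}{174}} = \frac{\sqrt{1241490}}{174}$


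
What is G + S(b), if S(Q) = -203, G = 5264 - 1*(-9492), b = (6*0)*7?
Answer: 14553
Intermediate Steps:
b = 0 (b = 0*7 = 0)
G = 14756 (G = 5264 + 9492 = 14756)
G + S(b) = 14756 - 203 = 14553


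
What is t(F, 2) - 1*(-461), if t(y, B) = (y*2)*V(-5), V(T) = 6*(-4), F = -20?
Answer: 1421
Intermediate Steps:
V(T) = -24
t(y, B) = -48*y (t(y, B) = (y*2)*(-24) = (2*y)*(-24) = -48*y)
t(F, 2) - 1*(-461) = -48*(-20) - 1*(-461) = 960 + 461 = 1421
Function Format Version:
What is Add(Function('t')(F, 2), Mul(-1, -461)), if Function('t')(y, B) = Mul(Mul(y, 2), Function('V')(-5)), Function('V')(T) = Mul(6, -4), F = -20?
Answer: 1421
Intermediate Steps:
Function('V')(T) = -24
Function('t')(y, B) = Mul(-48, y) (Function('t')(y, B) = Mul(Mul(y, 2), -24) = Mul(Mul(2, y), -24) = Mul(-48, y))
Add(Function('t')(F, 2), Mul(-1, -461)) = Add(Mul(-48, -20), Mul(-1, -461)) = Add(960, 461) = 1421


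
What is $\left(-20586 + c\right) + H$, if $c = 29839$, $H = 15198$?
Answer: $24451$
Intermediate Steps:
$\left(-20586 + c\right) + H = \left(-20586 + 29839\right) + 15198 = 9253 + 15198 = 24451$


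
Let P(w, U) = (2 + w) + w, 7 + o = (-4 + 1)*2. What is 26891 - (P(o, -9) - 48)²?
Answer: 21707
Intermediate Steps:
o = -13 (o = -7 + (-4 + 1)*2 = -7 - 3*2 = -7 - 6 = -13)
P(w, U) = 2 + 2*w
26891 - (P(o, -9) - 48)² = 26891 - ((2 + 2*(-13)) - 48)² = 26891 - ((2 - 26) - 48)² = 26891 - (-24 - 48)² = 26891 - 1*(-72)² = 26891 - 1*5184 = 26891 - 5184 = 21707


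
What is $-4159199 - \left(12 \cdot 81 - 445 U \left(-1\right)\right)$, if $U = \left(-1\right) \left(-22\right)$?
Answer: $-4169961$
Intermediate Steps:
$U = 22$
$-4159199 - \left(12 \cdot 81 - 445 U \left(-1\right)\right) = -4159199 - \left(12 \cdot 81 - 445 \cdot 22 \left(-1\right)\right) = -4159199 - \left(972 - -9790\right) = -4159199 - \left(972 + 9790\right) = -4159199 - 10762 = -4169961$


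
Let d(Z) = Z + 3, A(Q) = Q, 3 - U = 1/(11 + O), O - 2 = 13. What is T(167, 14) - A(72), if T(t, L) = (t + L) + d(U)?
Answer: 2989/26 ≈ 114.96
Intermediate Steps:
O = 15 (O = 2 + 13 = 15)
U = 77/26 (U = 3 - 1/(11 + 15) = 3 - 1/26 = 77/26 ≈ 2.9615)
d(Z) = 3 + Z
T(t, L) = 155/26 + L + t (T(t, L) = (t + L) + (3 + 77/26) = (L + t) + 155/26 = 155/26 + L + t)
T(167, 14) - A(72) = (155/26 + 14 + 167) - 1*72 = 4861/26 - 72 = 2989/26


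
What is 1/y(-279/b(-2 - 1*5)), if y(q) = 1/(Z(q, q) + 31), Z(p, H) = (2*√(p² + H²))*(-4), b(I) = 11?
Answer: 31 - 2232*√2/11 ≈ -255.96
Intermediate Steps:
Z(p, H) = -8*√(H² + p²) (Z(p, H) = (2*√(H² + p²))*(-4) = -8*√(H² + p²))
y(q) = 1/(31 - 8*√2*√(q²)) (y(q) = 1/(-8*√(q² + q²) + 31) = 1/(-8*√2*√(q²) + 31) = 1/(31 - 8*√2*√(q²)))
1/y(-279/b(-2 - 1*5)) = 1/(-1/(-31 + 8*√2*√((-279/11)²))) = 1/(-1/(-31 + 8*√2*√(77841/121))) = 1/(-1/(-31 + 8*√2*(279/11))) = 1/(-1/(-31 + 2232*√2/11)) = 31 - 2232*√2/11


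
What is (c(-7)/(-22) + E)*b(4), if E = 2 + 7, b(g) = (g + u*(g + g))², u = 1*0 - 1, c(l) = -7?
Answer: 1640/11 ≈ 149.09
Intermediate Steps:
u = -1 (u = 0 - 1 = -1)
b(g) = g² (b(g) = (g - (g + g))² = (g - 2*g)² = (-g)² = g²)
E = 9
(c(-7)/(-22) + E)*b(4) = (-7/(-22) + 9)*4² = (-7*(-1/22) + 9)*16 = (7/22 + 9)*16 = (205/22)*16 = 1640/11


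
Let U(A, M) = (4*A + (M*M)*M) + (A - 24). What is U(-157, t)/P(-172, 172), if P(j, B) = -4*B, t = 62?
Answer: -237519/688 ≈ -345.23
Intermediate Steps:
U(A, M) = -24 + M³ + 5*A (U(A, M) = (4*A + M²*M) + (-24 + A) = (4*A + M³) + (-24 + A) = (M³ + 4*A) + (-24 + A) = -24 + M³ + 5*A)
U(-157, t)/P(-172, 172) = (-24 + 62³ + 5*(-157))/((-4*172)) = (-24 + 238328 - 785)/(-688) = 237519*(-1/688) = -237519/688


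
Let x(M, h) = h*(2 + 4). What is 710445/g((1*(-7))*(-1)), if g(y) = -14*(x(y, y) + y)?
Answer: -710445/686 ≈ -1035.6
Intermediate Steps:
x(M, h) = 6*h (x(M, h) = h*6 = 6*h)
g(y) = -98*y (g(y) = -14*(6*y + y) = -98*y)
710445/g((1*(-7))*(-1)) = 710445/((-98*1*(-7)*(-1))) = 710445/((-(-686)*(-1))) = 710445/((-98*7)) = 710445/(-686) = 710445*(-1/686) = -710445/686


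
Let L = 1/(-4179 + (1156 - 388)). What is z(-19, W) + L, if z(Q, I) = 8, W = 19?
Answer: 27287/3411 ≈ 7.9997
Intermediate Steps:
L = -1/3411 (L = 1/(-4179 + 768) = 1/(-3411) = -1/3411 ≈ -0.00029317)
z(-19, W) + L = 8 - 1/3411 = 27287/3411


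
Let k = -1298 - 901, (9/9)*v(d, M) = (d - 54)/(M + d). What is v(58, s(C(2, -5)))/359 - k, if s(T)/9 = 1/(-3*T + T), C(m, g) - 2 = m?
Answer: 359195687/163345 ≈ 2199.0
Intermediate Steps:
C(m, g) = 2 + m
s(T) = -9/(2*T) (s(T) = 9/(-3*T + T) = 9/((-2*T)) = 9*(-1/(2*T)) = -9/(2*T))
v(d, M) = (-54 + d)/(M + d) (v(d, M) = (d - 54)/(M + d) = (-54 + d)/(M + d))
k = -2199
v(58, s(C(2, -5)))/359 - k = ((-54 + 58)/(-9/(2*(2 + 2)) + 58))/359 - 1*(-2199) = (4/(-9/2/4 + 58))*(1/359) + 2199 = (4/(-9/2*¼ + 58))*(1/359) + 2199 = (4/(-9/8 + 58))*(1/359) + 2199 = (4/(455/8))*(1/359) + 2199 = ((8/455)*4)*(1/359) + 2199 = (32/455)*(1/359) + 2199 = 32/163345 + 2199 = 359195687/163345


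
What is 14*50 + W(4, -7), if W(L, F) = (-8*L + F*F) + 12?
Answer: 729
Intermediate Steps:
W(L, F) = 12 + F² - 8*L (W(L, F) = (-8*L + F²) + 12 = (F² - 8*L) + 12 = 12 + F² - 8*L)
14*50 + W(4, -7) = 14*50 + (12 + (-7)² - 8*4) = 700 + (12 + 49 - 32) = 700 + 29 = 729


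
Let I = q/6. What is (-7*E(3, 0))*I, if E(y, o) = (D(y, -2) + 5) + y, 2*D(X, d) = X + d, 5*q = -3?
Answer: 119/20 ≈ 5.9500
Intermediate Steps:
q = -⅗ (q = (⅕)*(-3) = -⅗ ≈ -0.60000)
D(X, d) = X/2 + d/2 (D(X, d) = (X + d)/2 = X/2 + d/2)
I = -⅒ (I = -⅗/6 = -⅗*⅙ = -⅒ ≈ -0.10000)
E(y, o) = 4 + 3*y/2 (E(y, o) = ((y/2 + (½)*(-2)) + 5) + y = ((y/2 - 1) + 5) + y = ((-1 + y/2) + 5) + y = (4 + y/2) + y = 4 + 3*y/2)
(-7*E(3, 0))*I = -7*(4 + (3/2)*3)*(-⅒) = -7*(4 + 9/2)*(-⅒) = -7*17/2*(-⅒) = -119/2*(-⅒) = 119/20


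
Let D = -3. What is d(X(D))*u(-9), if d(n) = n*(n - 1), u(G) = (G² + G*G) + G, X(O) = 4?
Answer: 1836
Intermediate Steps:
u(G) = G + 2*G² (u(G) = (G² + G²) + G = 2*G² + G = G + 2*G²)
d(n) = n*(-1 + n)
d(X(D))*u(-9) = (4*(-1 + 4))*(-9*(1 + 2*(-9))) = (4*3)*(-9*(1 - 18)) = 12*(-9*(-17)) = 12*153 = 1836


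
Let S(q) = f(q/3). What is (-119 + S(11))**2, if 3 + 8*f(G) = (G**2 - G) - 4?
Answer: 72982849/5184 ≈ 14078.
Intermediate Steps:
f(G) = -7/8 - G/8 + G**2/8 (f(G) = -3/8 + ((G**2 - G) - 4)/8 = -3/8 + (-4 + G**2 - G)/8 = -3/8 + (-1/2 - G/8 + G**2/8) = -7/8 - G/8 + G**2/8)
S(q) = -7/8 - q/24 + q**2/72 (S(q) = -7/8 - q/(8*3) + (q/3)**2/8 = -7/8 - q/(8*3) + (q*(1/3))**2/8 = -7/8 - q/24 + (q/3)**2/8 = -7/8 - q/24 + (q**2/9)/8 = -7/8 - q/24 + q**2/72)
(-119 + S(11))**2 = (-119 + (-7/8 - 1/24*11 + (1/72)*11**2))**2 = (-119 + (-7/8 - 11/24 + (1/72)*121))**2 = (-119 + (-7/8 - 11/24 + 121/72))**2 = (-119 + 25/72)**2 = (-8543/72)**2 = 72982849/5184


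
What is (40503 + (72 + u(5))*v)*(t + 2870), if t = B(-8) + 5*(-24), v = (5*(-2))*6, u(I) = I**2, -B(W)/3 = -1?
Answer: 95482299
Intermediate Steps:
B(W) = 3 (B(W) = -3*(-1) = 3)
v = -60 (v = -10*6 = -60)
t = -117 (t = 3 + 5*(-24) = 3 - 120 = -117)
(40503 + (72 + u(5))*v)*(t + 2870) = (40503 + (72 + 5**2)*(-60))*(-117 + 2870) = (40503 + (72 + 25)*(-60))*2753 = (40503 + 97*(-60))*2753 = (40503 - 5820)*2753 = 34683*2753 = 95482299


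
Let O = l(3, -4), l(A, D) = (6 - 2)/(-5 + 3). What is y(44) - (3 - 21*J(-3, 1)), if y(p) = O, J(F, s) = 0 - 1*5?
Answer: -110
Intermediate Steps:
J(F, s) = -5 (J(F, s) = 0 - 5 = -5)
l(A, D) = -2 (l(A, D) = 4/(-2) = 4*(-½) = -2)
O = -2
y(p) = -2
y(44) - (3 - 21*J(-3, 1)) = -2 - (3 - 21*(-5)) = -2 - (3 + 105) = -2 - 1*108 = -2 - 108 = -110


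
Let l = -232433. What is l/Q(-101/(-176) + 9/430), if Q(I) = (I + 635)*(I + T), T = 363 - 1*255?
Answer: -332812817004800/98830636418889 ≈ -3.3675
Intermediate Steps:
T = 108 (T = 363 - 255 = 108)
Q(I) = (108 + I)*(635 + I) (Q(I) = (I + 635)*(I + 108) = (635 + I)*(108 + I) = (108 + I)*(635 + I))
l/Q(-101/(-176) + 9/430) = -232433/(68580 + (-101/(-176) + 9/430)² + 743*(-101/(-176) + 9/430)) = -232433/(68580 + (-101*(-1/176) + 9*(1/430))² + 743*(-101*(-1/176) + 9*(1/430))) = -232433/(68580 + (101/176 + 9/430)² + 743*(101/176 + 9/430)) = -232433/(68580 + (22507/37840)² + 743*(22507/37840)) = -232433/(68580 + 506565049/1431865600 + 16722701/37840) = -232433/98830636418889/1431865600 = -232433*1431865600/98830636418889 = -332812817004800/98830636418889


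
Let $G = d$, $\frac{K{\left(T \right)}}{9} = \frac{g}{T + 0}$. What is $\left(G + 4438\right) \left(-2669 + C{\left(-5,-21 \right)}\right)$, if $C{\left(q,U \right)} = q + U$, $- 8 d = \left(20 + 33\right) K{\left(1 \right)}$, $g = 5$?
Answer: $- \frac{89255705}{8} \approx -1.1157 \cdot 10^{7}$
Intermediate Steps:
$K{\left(T \right)} = \frac{45}{T}$ ($K{\left(T \right)} = 9 \frac{1}{T + 0} \cdot 5 = 9 \frac{1}{T} 5 = 9 \frac{5}{T} = \frac{45}{T}$)
$d = - \frac{2385}{8}$ ($d = - \frac{\left(20 + 33\right) \frac{45}{1}}{8} = - \frac{53 \cdot 45 \cdot 1}{8} = - \frac{53 \cdot 45}{8} = \left(- \frac{1}{8}\right) 2385 = - \frac{2385}{8} \approx -298.13$)
$G = - \frac{2385}{8} \approx -298.13$
$C{\left(q,U \right)} = U + q$
$\left(G + 4438\right) \left(-2669 + C{\left(-5,-21 \right)}\right) = \left(- \frac{2385}{8} + 4438\right) \left(-2669 - 26\right) = \frac{33119 \left(-2669 - 26\right)}{8} = \frac{33119}{8} \left(-2695\right) = - \frac{89255705}{8}$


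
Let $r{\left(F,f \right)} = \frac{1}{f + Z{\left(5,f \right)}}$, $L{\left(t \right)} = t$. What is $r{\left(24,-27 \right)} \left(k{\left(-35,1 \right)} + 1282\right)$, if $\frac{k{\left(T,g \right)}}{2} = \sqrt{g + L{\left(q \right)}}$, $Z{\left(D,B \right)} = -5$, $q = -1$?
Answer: $- \frac{641}{16} \approx -40.063$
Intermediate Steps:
$r{\left(F,f \right)} = \frac{1}{-5 + f}$ ($r{\left(F,f \right)} = \frac{1}{f - 5} = \frac{1}{-5 + f}$)
$k{\left(T,g \right)} = 2 \sqrt{-1 + g}$ ($k{\left(T,g \right)} = 2 \sqrt{g - 1} = 2 \sqrt{-1 + g}$)
$r{\left(24,-27 \right)} \left(k{\left(-35,1 \right)} + 1282\right) = \frac{2 \sqrt{-1 + 1} + 1282}{-5 - 27} = \frac{2 \sqrt{0} + 1282}{-32} = - \frac{2 \cdot 0 + 1282}{32} = - \frac{0 + 1282}{32} = \left(- \frac{1}{32}\right) 1282 = - \frac{641}{16}$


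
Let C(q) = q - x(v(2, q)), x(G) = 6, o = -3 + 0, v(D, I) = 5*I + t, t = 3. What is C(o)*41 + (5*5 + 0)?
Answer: -344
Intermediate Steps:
v(D, I) = 3 + 5*I (v(D, I) = 5*I + 3 = 3 + 5*I)
o = -3
C(q) = -6 + q (C(q) = q - 1*6 = q - 6 = -6 + q)
C(o)*41 + (5*5 + 0) = (-6 - 3)*41 + (5*5 + 0) = -9*41 + (25 + 0) = -369 + 25 = -344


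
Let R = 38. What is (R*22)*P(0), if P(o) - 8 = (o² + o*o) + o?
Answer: 6688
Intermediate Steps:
P(o) = 8 + o + 2*o² (P(o) = 8 + ((o² + o*o) + o) = 8 + ((o² + o²) + o) = 8 + (2*o² + o) = 8 + (o + 2*o²) = 8 + o + 2*o²)
(R*22)*P(0) = (38*22)*(8 + 0 + 2*0²) = 836*(8 + 0 + 2*0) = 836*(8 + 0 + 0) = 836*8 = 6688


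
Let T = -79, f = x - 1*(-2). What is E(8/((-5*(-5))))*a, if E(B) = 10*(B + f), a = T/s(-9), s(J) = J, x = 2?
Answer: 1896/5 ≈ 379.20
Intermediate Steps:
f = 4 (f = 2 - 1*(-2) = 2 + 2 = 4)
a = 79/9 (a = -79/(-9) = -79*(-⅑) = 79/9 ≈ 8.7778)
E(B) = 40 + 10*B (E(B) = 10*(B + 4) = 10*(4 + B) = 40 + 10*B)
E(8/((-5*(-5))))*a = (40 + 10*(8/((-5*(-5)))))*(79/9) = (40 + 10*(8/25))*(79/9) = (40 + 16/5)*(79/9) = (216/5)*(79/9) = 1896/5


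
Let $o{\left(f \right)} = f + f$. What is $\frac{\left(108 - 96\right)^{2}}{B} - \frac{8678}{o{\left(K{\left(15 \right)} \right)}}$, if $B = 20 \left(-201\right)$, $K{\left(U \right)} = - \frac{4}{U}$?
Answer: $\frac{21803427}{1340} \approx 16271.0$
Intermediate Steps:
$o{\left(f \right)} = 2 f$
$B = -4020$
$\frac{\left(108 - 96\right)^{2}}{B} - \frac{8678}{o{\left(K{\left(15 \right)} \right)}} = \frac{\left(108 - 96\right)^{2}}{-4020} - \frac{8678}{2 \left(- \frac{4}{15}\right)} = 12^{2} \left(- \frac{1}{4020}\right) - \frac{8678}{2 \left(\left(-4\right) \frac{1}{15}\right)} = 144 \left(- \frac{1}{4020}\right) - \frac{8678}{2 \left(- \frac{4}{15}\right)} = - \frac{12}{335} - \frac{8678}{- \frac{8}{15}} = - \frac{12}{335} - - \frac{65085}{4} = - \frac{12}{335} + \frac{65085}{4} = \frac{21803427}{1340}$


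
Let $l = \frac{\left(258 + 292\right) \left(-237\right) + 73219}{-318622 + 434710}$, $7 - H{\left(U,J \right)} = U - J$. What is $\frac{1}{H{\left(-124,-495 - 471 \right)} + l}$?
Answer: $- \frac{116088}{96990611} \approx -0.0011969$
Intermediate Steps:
$H{\left(U,J \right)} = 7 + J - U$ ($H{\left(U,J \right)} = 7 - \left(U - J\right) = 7 + \left(J - U\right) = 7 + J - U$)
$l = - \frac{57131}{116088}$ ($l = \frac{550 \left(-237\right) + 73219}{116088} = \left(-130350 + 73219\right) \frac{1}{116088} = \left(-57131\right) \frac{1}{116088} = - \frac{57131}{116088} \approx -0.49214$)
$\frac{1}{H{\left(-124,-495 - 471 \right)} + l} = \frac{1}{\left(7 - 966 - -124\right) - \frac{57131}{116088}} = \frac{1}{\left(7 - 966 + 124\right) - \frac{57131}{116088}} = \frac{1}{-835 - \frac{57131}{116088}} = \frac{1}{- \frac{96990611}{116088}} = - \frac{116088}{96990611}$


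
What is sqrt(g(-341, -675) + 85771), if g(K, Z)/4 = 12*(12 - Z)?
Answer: sqrt(118747) ≈ 344.60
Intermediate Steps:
g(K, Z) = 576 - 48*Z (g(K, Z) = 4*(12*(12 - Z)) = 4*(144 - 12*Z) = 576 - 48*Z)
sqrt(g(-341, -675) + 85771) = sqrt((576 - 48*(-675)) + 85771) = sqrt((576 + 32400) + 85771) = sqrt(32976 + 85771) = sqrt(118747)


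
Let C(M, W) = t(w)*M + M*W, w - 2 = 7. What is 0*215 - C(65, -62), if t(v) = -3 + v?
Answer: 3640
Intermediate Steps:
w = 9 (w = 2 + 7 = 9)
C(M, W) = 6*M + M*W (C(M, W) = (-3 + 9)*M + M*W = 6*M + M*W)
0*215 - C(65, -62) = 0*215 - 65*(6 - 62) = 0 - 65*(-56) = 0 - 1*(-3640) = 0 + 3640 = 3640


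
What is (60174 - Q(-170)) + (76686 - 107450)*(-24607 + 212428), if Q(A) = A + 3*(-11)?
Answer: -5778064867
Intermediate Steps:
Q(A) = -33 + A (Q(A) = A - 33 = -33 + A)
(60174 - Q(-170)) + (76686 - 107450)*(-24607 + 212428) = (60174 - (-33 - 170)) + (76686 - 107450)*(-24607 + 212428) = (60174 - 1*(-203)) - 30764*187821 = (60174 + 203) - 5778125244 = 60377 - 5778125244 = -5778064867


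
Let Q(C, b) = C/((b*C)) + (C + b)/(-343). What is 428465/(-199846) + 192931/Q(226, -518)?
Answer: 978631557028197/4308479914 ≈ 2.2714e+5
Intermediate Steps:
Q(C, b) = 1/b - C/343 - b/343 (Q(C, b) = C/((C*b)) + (C + b)*(-1/343) = C*(1/(C*b)) + (-C/343 - b/343) = 1/b + (-C/343 - b/343) = 1/b - C/343 - b/343)
428465/(-199846) + 192931/Q(226, -518) = 428465/(-199846) + 192931/(((1/343)*(343 - 1*(-518)*(226 - 518))/(-518))) = 428465*(-1/199846) + 192931/(((1/343)*(-1/518)*(343 - 1*(-518)*(-292)))) = -428465/199846 + 192931/(((1/343)*(-1/518)*(343 - 151256))) = -428465/199846 + 192931/(((1/343)*(-1/518)*(-150913))) = -428465/199846 + 192931/(21559/25382) = -428465/199846 + 192931*(25382/21559) = -428465/199846 + 4896974642/21559 = 978631557028197/4308479914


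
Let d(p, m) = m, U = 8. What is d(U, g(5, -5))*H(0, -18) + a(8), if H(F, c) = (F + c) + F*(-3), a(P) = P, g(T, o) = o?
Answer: 98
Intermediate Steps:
H(F, c) = c - 2*F (H(F, c) = (F + c) - 3*F = c - 2*F)
d(U, g(5, -5))*H(0, -18) + a(8) = -5*(-18 - 2*0) + 8 = -5*(-18 + 0) + 8 = -5*(-18) + 8 = 90 + 8 = 98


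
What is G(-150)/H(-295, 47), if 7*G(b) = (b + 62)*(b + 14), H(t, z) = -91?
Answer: -11968/637 ≈ -18.788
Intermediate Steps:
G(b) = (14 + b)*(62 + b)/7 (G(b) = ((b + 62)*(b + 14))/7 = ((62 + b)*(14 + b))/7 = ((14 + b)*(62 + b))/7 = (14 + b)*(62 + b)/7)
G(-150)/H(-295, 47) = (124 + (⅐)*(-150)² + (76/7)*(-150))/(-91) = (124 + (⅐)*22500 - 11400/7)*(-1/91) = (124 + 22500/7 - 11400/7)*(-1/91) = (11968/7)*(-1/91) = -11968/637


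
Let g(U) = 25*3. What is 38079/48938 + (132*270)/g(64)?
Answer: 116467083/244690 ≈ 475.98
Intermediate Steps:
g(U) = 75
38079/48938 + (132*270)/g(64) = 38079/48938 + (132*270)/75 = 38079*(1/48938) + 35640*(1/75) = 38079/48938 + 2376/5 = 116467083/244690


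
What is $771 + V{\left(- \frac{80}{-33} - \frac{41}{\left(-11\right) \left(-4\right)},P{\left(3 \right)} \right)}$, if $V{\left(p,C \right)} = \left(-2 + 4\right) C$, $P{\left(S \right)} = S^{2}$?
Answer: $789$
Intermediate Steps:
$V{\left(p,C \right)} = 2 C$
$771 + V{\left(- \frac{80}{-33} - \frac{41}{\left(-11\right) \left(-4\right)},P{\left(3 \right)} \right)} = 771 + 2 \cdot 3^{2} = 771 + 2 \cdot 9 = 771 + 18 = 789$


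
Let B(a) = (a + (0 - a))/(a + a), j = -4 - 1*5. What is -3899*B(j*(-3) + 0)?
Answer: 0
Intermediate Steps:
j = -9 (j = -4 - 5 = -9)
B(a) = 0 (B(a) = (a - a)/((2*a)) = 0*(1/(2*a)) = 0)
-3899*B(j*(-3) + 0) = -3899*0 = 0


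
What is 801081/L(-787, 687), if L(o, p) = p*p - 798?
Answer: 267027/157057 ≈ 1.7002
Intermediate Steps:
L(o, p) = -798 + p² (L(o, p) = p² - 798 = -798 + p²)
801081/L(-787, 687) = 801081/(-798 + 687²) = 801081/(-798 + 471969) = 801081/471171 = 801081*(1/471171) = 267027/157057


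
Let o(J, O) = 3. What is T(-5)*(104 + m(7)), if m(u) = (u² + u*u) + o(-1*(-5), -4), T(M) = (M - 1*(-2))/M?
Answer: 123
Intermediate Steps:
T(M) = (2 + M)/M (T(M) = (M + 2)/M = (2 + M)/M)
m(u) = 3 + 2*u² (m(u) = (u² + u*u) + 3 = (u² + u²) + 3 = 2*u² + 3 = 3 + 2*u²)
T(-5)*(104 + m(7)) = ((2 - 5)/(-5))*(104 + (3 + 2*7²)) = (-⅕*(-3))*(104 + (3 + 2*49)) = 3*(104 + (3 + 98))/5 = 3*(104 + 101)/5 = (⅗)*205 = 123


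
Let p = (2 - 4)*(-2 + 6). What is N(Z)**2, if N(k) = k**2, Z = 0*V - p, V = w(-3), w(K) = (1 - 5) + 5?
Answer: 4096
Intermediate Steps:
w(K) = 1 (w(K) = -4 + 5 = 1)
V = 1
p = -8 (p = -2*4 = -8)
Z = 8 (Z = 0*1 - 1*(-8) = 0 + 8 = 8)
N(Z)**2 = (8**2)**2 = 64**2 = 4096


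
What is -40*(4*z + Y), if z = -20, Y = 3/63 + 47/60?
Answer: 66502/21 ≈ 3166.8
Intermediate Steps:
Y = 349/420 (Y = 3*(1/63) + 47*(1/60) = 1/21 + 47/60 = 349/420 ≈ 0.83095)
-40*(4*z + Y) = -40*(4*(-20) + 349/420) = -40*(-80 + 349/420) = -40*(-33251/420) = 66502/21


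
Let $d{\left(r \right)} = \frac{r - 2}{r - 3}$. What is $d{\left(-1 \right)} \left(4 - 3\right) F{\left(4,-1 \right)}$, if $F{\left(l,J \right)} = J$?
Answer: $- \frac{3}{4} \approx -0.75$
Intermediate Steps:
$d{\left(r \right)} = \frac{-2 + r}{-3 + r}$
$d{\left(-1 \right)} \left(4 - 3\right) F{\left(4,-1 \right)} = \frac{-2 - 1}{-3 - 1} \left(4 - 3\right) \left(-1\right) = \frac{1}{-4} \left(-3\right) \left(4 - 3\right) \left(-1\right) = \left(- \frac{1}{4}\right) \left(-3\right) 1 \left(-1\right) = \frac{3}{4} \cdot 1 \left(-1\right) = \frac{3}{4} \left(-1\right) = - \frac{3}{4}$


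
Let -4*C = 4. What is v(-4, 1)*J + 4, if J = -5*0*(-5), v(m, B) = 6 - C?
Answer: 4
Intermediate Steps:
C = -1 (C = -1/4*4 = -1)
v(m, B) = 7 (v(m, B) = 6 - 1*(-1) = 6 + 1 = 7)
J = 0 (J = 0*(-5) = 0)
v(-4, 1)*J + 4 = 7*0 + 4 = 0 + 4 = 4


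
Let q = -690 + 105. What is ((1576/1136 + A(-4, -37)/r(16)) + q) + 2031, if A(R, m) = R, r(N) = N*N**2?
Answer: 105230777/72704 ≈ 1447.4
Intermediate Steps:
r(N) = N**3
q = -585
((1576/1136 + A(-4, -37)/r(16)) + q) + 2031 = ((1576/1136 - 4/(16**3)) - 585) + 2031 = ((1576*(1/1136) - 4/4096) - 585) + 2031 = ((197/142 - 4*1/4096) - 585) + 2031 = ((197/142 - 1/1024) - 585) + 2031 = (100793/72704 - 585) + 2031 = -42431047/72704 + 2031 = 105230777/72704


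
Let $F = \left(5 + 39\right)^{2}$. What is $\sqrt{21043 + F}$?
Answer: $\sqrt{22979} \approx 151.59$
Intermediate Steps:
$F = 1936$ ($F = 44^{2} = 1936$)
$\sqrt{21043 + F} = \sqrt{21043 + 1936} = \sqrt{22979}$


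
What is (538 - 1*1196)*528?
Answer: -347424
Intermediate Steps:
(538 - 1*1196)*528 = (538 - 1196)*528 = -658*528 = -347424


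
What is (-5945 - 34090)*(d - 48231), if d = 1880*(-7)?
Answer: 2457788685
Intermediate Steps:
d = -13160
(-5945 - 34090)*(d - 48231) = (-5945 - 34090)*(-13160 - 48231) = -40035*(-61391) = 2457788685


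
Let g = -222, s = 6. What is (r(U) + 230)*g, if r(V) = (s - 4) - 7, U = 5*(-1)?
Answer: -49950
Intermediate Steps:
U = -5
r(V) = -5 (r(V) = (6 - 4) - 7 = 2 - 7 = -5)
(r(U) + 230)*g = (-5 + 230)*(-222) = 225*(-222) = -49950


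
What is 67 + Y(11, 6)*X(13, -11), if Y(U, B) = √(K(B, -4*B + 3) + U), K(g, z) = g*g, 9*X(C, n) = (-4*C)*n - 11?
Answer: 67 + 187*√47/3 ≈ 494.34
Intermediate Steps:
X(C, n) = -11/9 - 4*C*n/9 (X(C, n) = ((-4*C)*n - 11)/9 = (-4*C*n - 11)/9 = (-11 - 4*C*n)/9 = -11/9 - 4*C*n/9)
K(g, z) = g²
Y(U, B) = √(U + B²) (Y(U, B) = √(B² + U) = √(U + B²))
67 + Y(11, 6)*X(13, -11) = 67 + √(11 + 6²)*(-11/9 - 4/9*13*(-11)) = 67 + √(11 + 36)*(-11/9 + 572/9) = 67 + √47*(187/3) = 67 + 187*√47/3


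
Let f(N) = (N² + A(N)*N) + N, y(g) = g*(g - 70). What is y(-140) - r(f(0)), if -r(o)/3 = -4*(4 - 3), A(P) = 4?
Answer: 29388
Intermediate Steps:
y(g) = g*(-70 + g)
f(N) = N² + 5*N (f(N) = (N² + 4*N) + N = N² + 5*N)
r(o) = 12 (r(o) = -(-12)*(4 - 3) = -(-12) = -3*(-4) = 12)
y(-140) - r(f(0)) = -140*(-70 - 140) - 1*12 = -140*(-210) - 12 = 29400 - 12 = 29388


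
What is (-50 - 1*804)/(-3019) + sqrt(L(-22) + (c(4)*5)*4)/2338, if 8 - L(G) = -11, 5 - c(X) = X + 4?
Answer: 854/3019 + I*sqrt(41)/2338 ≈ 0.28288 + 0.0027387*I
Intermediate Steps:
c(X) = 1 - X (c(X) = 5 - (X + 4) = 5 - (4 + X) = 5 + (-4 - X) = 1 - X)
L(G) = 19 (L(G) = 8 - 1*(-11) = 8 + 11 = 19)
(-50 - 1*804)/(-3019) + sqrt(L(-22) + (c(4)*5)*4)/2338 = (-50 - 1*804)/(-3019) + sqrt(19 + ((1 - 1*4)*5)*4)/2338 = (-50 - 804)*(-1/3019) + sqrt(19 + ((1 - 4)*5)*4)*(1/2338) = -854*(-1/3019) + sqrt(19 - 3*5*4)*(1/2338) = 854/3019 + sqrt(19 - 15*4)*(1/2338) = 854/3019 + sqrt(19 - 60)*(1/2338) = 854/3019 + sqrt(-41)*(1/2338) = 854/3019 + (I*sqrt(41))*(1/2338) = 854/3019 + I*sqrt(41)/2338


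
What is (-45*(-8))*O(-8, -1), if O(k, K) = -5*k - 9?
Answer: 11160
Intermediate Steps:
O(k, K) = -9 - 5*k
(-45*(-8))*O(-8, -1) = (-45*(-8))*(-9 - 5*(-8)) = 360*(-9 + 40) = 360*31 = 11160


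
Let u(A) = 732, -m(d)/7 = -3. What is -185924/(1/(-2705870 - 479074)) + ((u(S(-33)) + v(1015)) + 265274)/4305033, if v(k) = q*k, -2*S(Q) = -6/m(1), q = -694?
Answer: 2549257700340074044/4305033 ≈ 5.9216e+11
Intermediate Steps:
m(d) = 21 (m(d) = -7*(-3) = 21)
S(Q) = ⅐ (S(Q) = -(-3)/21 = -½*(-2/7) = ⅐)
v(k) = -694*k
-185924/(1/(-2705870 - 479074)) + ((u(S(-33)) + v(1015)) + 265274)/4305033 = -185924/(1/(-2705870 - 479074)) + ((732 - 694*1015) + 265274)/4305033 = -185924/(1/(-3184944)) + ((732 - 704410) + 265274)*(1/4305033) = -185924/(-1/3184944) + (-703678 + 265274)*(1/4305033) = -185924*(-3184944) - 438404*1/4305033 = 592157528256 - 438404/4305033 = 2549257700340074044/4305033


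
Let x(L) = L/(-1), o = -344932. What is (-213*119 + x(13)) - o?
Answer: 319572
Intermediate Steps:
x(L) = -L (x(L) = L*(-1) = -L)
(-213*119 + x(13)) - o = (-213*119 - 1*13) - 1*(-344932) = (-25347 - 13) + 344932 = -25360 + 344932 = 319572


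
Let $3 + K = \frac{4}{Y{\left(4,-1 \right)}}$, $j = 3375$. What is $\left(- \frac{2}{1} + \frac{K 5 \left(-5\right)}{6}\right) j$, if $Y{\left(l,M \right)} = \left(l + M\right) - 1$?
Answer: $\frac{14625}{2} \approx 7312.5$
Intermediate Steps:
$Y{\left(l,M \right)} = -1 + M + l$ ($Y{\left(l,M \right)} = \left(M + l\right) - 1 = -1 + M + l$)
$K = -1$ ($K = -3 + \frac{4}{-1 - 1 + 4} = -3 + \frac{4}{2} = -3 + 4 \cdot \frac{1}{2} = -3 + 2 = -1$)
$\left(- \frac{2}{1} + \frac{K 5 \left(-5\right)}{6}\right) j = \left(- \frac{2}{1} + \frac{\left(-1\right) 5 \left(-5\right)}{6}\right) 3375 = \left(\left(-2\right) 1 + \left(-5\right) \left(-5\right) \frac{1}{6}\right) 3375 = \left(-2 + 25 \cdot \frac{1}{6}\right) 3375 = \left(-2 + \frac{25}{6}\right) 3375 = \frac{13}{6} \cdot 3375 = \frac{14625}{2}$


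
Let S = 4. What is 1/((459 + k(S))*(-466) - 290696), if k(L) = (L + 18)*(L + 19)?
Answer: -1/740386 ≈ -1.3506e-6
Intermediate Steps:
k(L) = (18 + L)*(19 + L)
1/((459 + k(S))*(-466) - 290696) = 1/((459 + (342 + 4² + 37*4))*(-466) - 290696) = 1/((459 + (342 + 16 + 148))*(-466) - 290696) = 1/((459 + 506)*(-466) - 290696) = 1/(965*(-466) - 290696) = 1/(-449690 - 290696) = 1/(-740386) = -1/740386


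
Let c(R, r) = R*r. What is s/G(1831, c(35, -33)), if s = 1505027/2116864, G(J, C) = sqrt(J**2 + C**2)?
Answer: 1505027*sqrt(4686586)/9920865186304 ≈ 0.00032842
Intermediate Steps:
G(J, C) = sqrt(C**2 + J**2)
s = 1505027/2116864 (s = 1505027*(1/2116864) = 1505027/2116864 ≈ 0.71097)
s/G(1831, c(35, -33)) = 1505027/(2116864*(sqrt((35*(-33))**2 + 1831**2))) = 1505027/(2116864*(sqrt((-1155)**2 + 3352561))) = 1505027/(2116864*(sqrt(1334025 + 3352561))) = 1505027/(2116864*(sqrt(4686586))) = 1505027*(sqrt(4686586)/4686586)/2116864 = 1505027*sqrt(4686586)/9920865186304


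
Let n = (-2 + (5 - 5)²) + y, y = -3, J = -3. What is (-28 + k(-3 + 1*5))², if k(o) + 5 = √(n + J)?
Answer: 1081 - 132*I*√2 ≈ 1081.0 - 186.68*I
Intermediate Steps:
n = -5 (n = (-2 + (5 - 5)²) - 3 = (-2 + 0²) - 3 = (-2 + 0) - 3 = -2 - 3 = -5)
k(o) = -5 + 2*I*√2 (k(o) = -5 + √(-5 - 3) = -5 + √(-8) = -5 + 2*I*√2)
(-28 + k(-3 + 1*5))² = (-28 + (-5 + 2*I*√2))² = (-33 + 2*I*√2)²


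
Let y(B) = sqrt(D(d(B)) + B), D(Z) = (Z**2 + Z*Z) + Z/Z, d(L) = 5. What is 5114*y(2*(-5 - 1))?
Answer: 5114*sqrt(39) ≈ 31937.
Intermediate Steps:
D(Z) = 1 + 2*Z**2 (D(Z) = (Z**2 + Z**2) + 1 = 2*Z**2 + 1 = 1 + 2*Z**2)
y(B) = sqrt(51 + B) (y(B) = sqrt((1 + 2*5**2) + B) = sqrt((1 + 2*25) + B) = sqrt((1 + 50) + B) = sqrt(51 + B))
5114*y(2*(-5 - 1)) = 5114*sqrt(51 + 2*(-5 - 1)) = 5114*sqrt(51 + 2*(-6)) = 5114*sqrt(51 - 12) = 5114*sqrt(39)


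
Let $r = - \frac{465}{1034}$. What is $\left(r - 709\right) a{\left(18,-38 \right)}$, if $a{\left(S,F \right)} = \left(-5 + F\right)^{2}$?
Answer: $- \frac{1356372779}{1034} \approx -1.3118 \cdot 10^{6}$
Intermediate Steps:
$r = - \frac{465}{1034}$ ($r = \left(-465\right) \frac{1}{1034} = - \frac{465}{1034} \approx -0.44971$)
$\left(r - 709\right) a{\left(18,-38 \right)} = \left(- \frac{465}{1034} - 709\right) \left(-5 - 38\right)^{2} = - \frac{733571 \left(-43\right)^{2}}{1034} = \left(- \frac{733571}{1034}\right) 1849 = - \frac{1356372779}{1034}$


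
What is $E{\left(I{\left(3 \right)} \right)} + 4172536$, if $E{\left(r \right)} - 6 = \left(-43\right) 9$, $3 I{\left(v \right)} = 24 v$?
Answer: $4172155$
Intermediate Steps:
$I{\left(v \right)} = 8 v$ ($I{\left(v \right)} = \frac{24 v}{3} = 8 v$)
$E{\left(r \right)} = -381$ ($E{\left(r \right)} = 6 - 387 = -381$)
$E{\left(I{\left(3 \right)} \right)} + 4172536 = -381 + 4172536 = 4172155$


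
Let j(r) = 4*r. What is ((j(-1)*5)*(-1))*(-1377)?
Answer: -27540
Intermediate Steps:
((j(-1)*5)*(-1))*(-1377) = (((4*(-1))*5)*(-1))*(-1377) = (-4*5*(-1))*(-1377) = -20*(-1)*(-1377) = 20*(-1377) = -27540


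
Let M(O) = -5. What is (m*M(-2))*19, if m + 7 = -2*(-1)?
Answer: 475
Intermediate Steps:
m = -5 (m = -7 - 2*(-1) = -7 + 2 = -5)
(m*M(-2))*19 = -5*(-5)*19 = 25*19 = 475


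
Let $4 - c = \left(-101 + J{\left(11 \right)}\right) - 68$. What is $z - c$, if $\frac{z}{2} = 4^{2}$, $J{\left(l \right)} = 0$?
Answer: $-141$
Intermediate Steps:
$z = 32$ ($z = 2 \cdot 4^{2} = 2 \cdot 16 = 32$)
$c = 173$ ($c = 4 - \left(\left(-101 + 0\right) - 68\right) = 4 - \left(-101 - 68\right) = 4 - -169 = 4 + 169 = 173$)
$z - c = 32 - 173 = -141$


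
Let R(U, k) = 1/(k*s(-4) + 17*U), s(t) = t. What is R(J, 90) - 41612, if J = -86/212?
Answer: -1618332398/38891 ≈ -41612.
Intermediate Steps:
J = -43/106 (J = -86*1/212 = -43/106 ≈ -0.40566)
R(U, k) = 1/(-4*k + 17*U) (R(U, k) = 1/(k*(-4) + 17*U) = 1/(-4*k + 17*U))
R(J, 90) - 41612 = 1/(-4*90 + 17*(-43/106)) - 41612 = 1/(-360 - 731/106) - 41612 = 1/(-38891/106) - 41612 = -106/38891 - 41612 = -1618332398/38891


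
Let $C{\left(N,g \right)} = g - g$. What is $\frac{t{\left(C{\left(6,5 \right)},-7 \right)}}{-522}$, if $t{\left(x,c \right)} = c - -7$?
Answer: $0$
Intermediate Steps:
$C{\left(N,g \right)} = 0$
$t{\left(x,c \right)} = 7 + c$ ($t{\left(x,c \right)} = c + 7 = 7 + c$)
$\frac{t{\left(C{\left(6,5 \right)},-7 \right)}}{-522} = \frac{7 - 7}{-522} = 0 \left(- \frac{1}{522}\right) = 0$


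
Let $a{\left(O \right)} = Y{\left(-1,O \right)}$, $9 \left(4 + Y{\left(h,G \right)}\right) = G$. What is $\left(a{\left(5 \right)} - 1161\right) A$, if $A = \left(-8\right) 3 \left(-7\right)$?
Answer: $- \frac{586880}{3} \approx -1.9563 \cdot 10^{5}$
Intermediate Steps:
$Y{\left(h,G \right)} = -4 + \frac{G}{9}$
$A = 168$ ($A = \left(-24\right) \left(-7\right) = 168$)
$a{\left(O \right)} = -4 + \frac{O}{9}$
$\left(a{\left(5 \right)} - 1161\right) A = \left(\left(-4 + \frac{1}{9} \cdot 5\right) - 1161\right) 168 = \left(\left(-4 + \frac{5}{9}\right) - 1161\right) 168 = \left(- \frac{31}{9} - 1161\right) 168 = \left(- \frac{10480}{9}\right) 168 = - \frac{586880}{3}$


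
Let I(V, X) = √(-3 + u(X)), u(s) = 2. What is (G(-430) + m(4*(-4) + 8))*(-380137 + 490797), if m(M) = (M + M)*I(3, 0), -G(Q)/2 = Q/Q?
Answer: -221320 - 1770560*I ≈ -2.2132e+5 - 1.7706e+6*I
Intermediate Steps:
G(Q) = -2 (G(Q) = -2*Q/Q = -2*1 = -2)
I(V, X) = I (I(V, X) = √(-3 + 2) = √(-1) = I)
m(M) = 2*I*M (m(M) = (M + M)*I = (2*M)*I = 2*I*M)
(G(-430) + m(4*(-4) + 8))*(-380137 + 490797) = (-2 + 2*I*(4*(-4) + 8))*(-380137 + 490797) = (-2 + 2*I*(-16 + 8))*110660 = (-2 + 2*I*(-8))*110660 = (-2 - 16*I)*110660 = -221320 - 1770560*I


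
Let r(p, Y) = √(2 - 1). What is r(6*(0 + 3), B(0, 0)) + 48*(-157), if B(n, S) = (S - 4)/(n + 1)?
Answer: -7535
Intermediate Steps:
B(n, S) = (-4 + S)/(1 + n)
r(p, Y) = 1 (r(p, Y) = √1 = 1)
r(6*(0 + 3), B(0, 0)) + 48*(-157) = 1 + 48*(-157) = 1 - 7536 = -7535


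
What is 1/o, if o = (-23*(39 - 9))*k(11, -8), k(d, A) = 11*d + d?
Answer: -1/91080 ≈ -1.0979e-5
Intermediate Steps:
k(d, A) = 12*d
o = -91080 (o = (-23*(39 - 9))*(12*11) = -23*30*132 = -690*132 = -91080)
1/o = 1/(-91080) = -1/91080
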